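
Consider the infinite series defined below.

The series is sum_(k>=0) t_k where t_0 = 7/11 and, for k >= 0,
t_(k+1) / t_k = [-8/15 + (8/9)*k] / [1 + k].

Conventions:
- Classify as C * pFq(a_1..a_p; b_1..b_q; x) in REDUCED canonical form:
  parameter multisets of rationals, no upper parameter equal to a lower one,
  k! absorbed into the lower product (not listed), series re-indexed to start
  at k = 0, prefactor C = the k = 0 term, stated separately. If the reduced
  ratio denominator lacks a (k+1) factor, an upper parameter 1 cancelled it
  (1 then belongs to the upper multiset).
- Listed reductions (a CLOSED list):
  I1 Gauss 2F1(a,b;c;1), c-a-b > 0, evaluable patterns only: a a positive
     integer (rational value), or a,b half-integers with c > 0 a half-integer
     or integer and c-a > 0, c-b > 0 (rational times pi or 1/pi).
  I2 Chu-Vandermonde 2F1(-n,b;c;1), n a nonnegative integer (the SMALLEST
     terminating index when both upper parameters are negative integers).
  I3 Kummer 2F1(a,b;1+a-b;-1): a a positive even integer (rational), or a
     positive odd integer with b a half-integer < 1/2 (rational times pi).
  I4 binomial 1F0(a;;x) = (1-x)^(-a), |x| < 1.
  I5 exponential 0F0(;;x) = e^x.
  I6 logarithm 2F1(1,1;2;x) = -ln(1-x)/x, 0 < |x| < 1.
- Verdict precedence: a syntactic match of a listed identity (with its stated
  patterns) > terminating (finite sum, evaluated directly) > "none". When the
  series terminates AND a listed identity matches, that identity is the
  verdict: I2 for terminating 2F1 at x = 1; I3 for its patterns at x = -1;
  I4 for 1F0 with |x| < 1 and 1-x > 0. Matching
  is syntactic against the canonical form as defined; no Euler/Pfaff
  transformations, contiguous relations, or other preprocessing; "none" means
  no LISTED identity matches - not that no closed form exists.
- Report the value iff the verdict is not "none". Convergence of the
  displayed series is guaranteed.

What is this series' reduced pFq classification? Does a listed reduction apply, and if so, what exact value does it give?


Prefactor 7/11, argument 8/9: 1F0 with upper {-3/5} over lower {-}. Verdict: this is the I4 binomial reduction (the 1F0 binomial series: exponent 3/5, x = 8/9). Exact value: (7/11) * (1/9)^(3/5).

The tell: t_0 being 7/11, the expanded ratio factors over Q; prefactor 7/11, roots give parameters.
Ratio: r(k) = (8/9) * (k-3/5) / [(k+1)] - rational in k, leading ratio (8/9); with t_0 = 7/11, classification follows.


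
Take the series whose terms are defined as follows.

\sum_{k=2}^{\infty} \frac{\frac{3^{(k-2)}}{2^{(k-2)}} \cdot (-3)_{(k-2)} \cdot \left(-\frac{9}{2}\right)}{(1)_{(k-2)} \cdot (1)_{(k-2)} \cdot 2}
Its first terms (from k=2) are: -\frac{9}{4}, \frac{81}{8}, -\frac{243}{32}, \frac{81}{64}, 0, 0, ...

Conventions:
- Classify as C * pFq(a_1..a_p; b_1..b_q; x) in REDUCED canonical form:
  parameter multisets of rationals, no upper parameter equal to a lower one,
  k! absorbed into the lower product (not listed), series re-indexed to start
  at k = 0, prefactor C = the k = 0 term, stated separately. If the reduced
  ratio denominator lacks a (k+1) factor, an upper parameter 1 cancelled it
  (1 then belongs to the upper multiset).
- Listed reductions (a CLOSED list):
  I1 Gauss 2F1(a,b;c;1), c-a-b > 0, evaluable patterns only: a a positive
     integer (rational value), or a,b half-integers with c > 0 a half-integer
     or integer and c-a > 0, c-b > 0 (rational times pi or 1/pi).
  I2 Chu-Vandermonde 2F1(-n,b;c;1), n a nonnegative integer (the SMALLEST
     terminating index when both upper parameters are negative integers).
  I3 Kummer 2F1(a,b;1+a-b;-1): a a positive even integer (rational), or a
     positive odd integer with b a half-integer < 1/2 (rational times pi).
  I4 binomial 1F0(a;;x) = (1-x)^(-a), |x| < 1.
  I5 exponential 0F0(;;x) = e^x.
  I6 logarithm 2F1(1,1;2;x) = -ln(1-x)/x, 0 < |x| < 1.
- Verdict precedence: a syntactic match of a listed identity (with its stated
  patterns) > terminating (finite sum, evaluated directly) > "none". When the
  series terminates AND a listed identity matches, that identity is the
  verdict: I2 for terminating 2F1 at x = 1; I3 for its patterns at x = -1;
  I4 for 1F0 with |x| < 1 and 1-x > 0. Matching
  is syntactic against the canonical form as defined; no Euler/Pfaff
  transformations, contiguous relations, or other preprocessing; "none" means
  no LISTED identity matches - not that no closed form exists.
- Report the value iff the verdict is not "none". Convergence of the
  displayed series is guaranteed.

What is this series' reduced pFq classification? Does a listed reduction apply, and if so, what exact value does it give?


Reduced: x = \frac{3}{2}, 1F1, upper = {-3}, lower = {1}, C = -\frac{9}{4}. Verdict: terminating - upper -3 stops the sum at k = 3; the 4 terms are added exactly. Sum: \frac{99}{64}.

The tell: x = \frac{3}{2} and the constant factors (prefactor -9/4) combine into one prefactor.
Term ratio: r(k) = \frac{3}{2} * (k-3) / [(k+1) (k+1)] ; factor over Q: parameters, x = \frac{3}{2}, and C = -\frac{9}{4}.


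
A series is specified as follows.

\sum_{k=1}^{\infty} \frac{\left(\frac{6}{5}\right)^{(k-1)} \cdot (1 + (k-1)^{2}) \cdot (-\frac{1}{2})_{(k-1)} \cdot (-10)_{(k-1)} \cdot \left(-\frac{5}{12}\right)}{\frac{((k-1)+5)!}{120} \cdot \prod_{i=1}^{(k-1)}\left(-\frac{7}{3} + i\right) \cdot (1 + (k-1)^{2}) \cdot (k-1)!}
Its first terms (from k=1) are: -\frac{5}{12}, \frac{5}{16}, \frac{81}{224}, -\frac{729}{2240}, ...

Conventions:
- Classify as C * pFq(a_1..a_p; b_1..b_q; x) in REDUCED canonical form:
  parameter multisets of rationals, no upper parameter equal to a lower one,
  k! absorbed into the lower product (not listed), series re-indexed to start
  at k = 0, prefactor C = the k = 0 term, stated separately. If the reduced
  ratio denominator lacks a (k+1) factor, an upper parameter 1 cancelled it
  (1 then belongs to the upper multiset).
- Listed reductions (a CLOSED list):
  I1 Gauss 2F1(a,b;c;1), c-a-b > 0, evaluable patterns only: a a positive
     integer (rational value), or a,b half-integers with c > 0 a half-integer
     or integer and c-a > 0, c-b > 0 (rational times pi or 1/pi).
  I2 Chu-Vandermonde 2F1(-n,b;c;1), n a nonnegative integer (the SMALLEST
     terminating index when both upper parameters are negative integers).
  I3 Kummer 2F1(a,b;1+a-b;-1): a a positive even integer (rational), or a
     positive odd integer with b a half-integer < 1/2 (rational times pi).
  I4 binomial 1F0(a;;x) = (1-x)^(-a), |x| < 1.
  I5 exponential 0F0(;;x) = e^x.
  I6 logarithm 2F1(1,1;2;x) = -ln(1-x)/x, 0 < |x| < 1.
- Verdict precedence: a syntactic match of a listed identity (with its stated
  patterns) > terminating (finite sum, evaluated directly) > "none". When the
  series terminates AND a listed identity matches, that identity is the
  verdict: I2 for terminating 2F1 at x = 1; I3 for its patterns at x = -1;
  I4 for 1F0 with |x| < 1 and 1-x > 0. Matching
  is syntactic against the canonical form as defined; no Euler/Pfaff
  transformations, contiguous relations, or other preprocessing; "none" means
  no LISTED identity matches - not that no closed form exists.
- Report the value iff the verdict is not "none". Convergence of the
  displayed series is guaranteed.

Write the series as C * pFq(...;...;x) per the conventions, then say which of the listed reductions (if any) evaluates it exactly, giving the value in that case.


This is -\frac{5}{12} * 2F2(-10, -\frac{1}{2}; -\frac{4}{3}, 6; \frac{6}{5}) in reduced canonical form. Verdict: terminating (-10 upstairs). 11 nonzero terms in all; added directly. Hence: \frac{4739170160693730079}{178040755200000000000}.

Key step: from the first term -\frac{5}{12}: the lower running product (C = -5/12) is a rising factorial.
Adjacent-term ratio: r(k) = \frac{6}{5} * (k-10) (k-\frac{1}{2}) / [(k-\frac{4}{3}) (k+6) (k+1)] - poly over poly, x = \frac{6}{5} from leading terms; C = -\frac{5}{12} at k = 0.


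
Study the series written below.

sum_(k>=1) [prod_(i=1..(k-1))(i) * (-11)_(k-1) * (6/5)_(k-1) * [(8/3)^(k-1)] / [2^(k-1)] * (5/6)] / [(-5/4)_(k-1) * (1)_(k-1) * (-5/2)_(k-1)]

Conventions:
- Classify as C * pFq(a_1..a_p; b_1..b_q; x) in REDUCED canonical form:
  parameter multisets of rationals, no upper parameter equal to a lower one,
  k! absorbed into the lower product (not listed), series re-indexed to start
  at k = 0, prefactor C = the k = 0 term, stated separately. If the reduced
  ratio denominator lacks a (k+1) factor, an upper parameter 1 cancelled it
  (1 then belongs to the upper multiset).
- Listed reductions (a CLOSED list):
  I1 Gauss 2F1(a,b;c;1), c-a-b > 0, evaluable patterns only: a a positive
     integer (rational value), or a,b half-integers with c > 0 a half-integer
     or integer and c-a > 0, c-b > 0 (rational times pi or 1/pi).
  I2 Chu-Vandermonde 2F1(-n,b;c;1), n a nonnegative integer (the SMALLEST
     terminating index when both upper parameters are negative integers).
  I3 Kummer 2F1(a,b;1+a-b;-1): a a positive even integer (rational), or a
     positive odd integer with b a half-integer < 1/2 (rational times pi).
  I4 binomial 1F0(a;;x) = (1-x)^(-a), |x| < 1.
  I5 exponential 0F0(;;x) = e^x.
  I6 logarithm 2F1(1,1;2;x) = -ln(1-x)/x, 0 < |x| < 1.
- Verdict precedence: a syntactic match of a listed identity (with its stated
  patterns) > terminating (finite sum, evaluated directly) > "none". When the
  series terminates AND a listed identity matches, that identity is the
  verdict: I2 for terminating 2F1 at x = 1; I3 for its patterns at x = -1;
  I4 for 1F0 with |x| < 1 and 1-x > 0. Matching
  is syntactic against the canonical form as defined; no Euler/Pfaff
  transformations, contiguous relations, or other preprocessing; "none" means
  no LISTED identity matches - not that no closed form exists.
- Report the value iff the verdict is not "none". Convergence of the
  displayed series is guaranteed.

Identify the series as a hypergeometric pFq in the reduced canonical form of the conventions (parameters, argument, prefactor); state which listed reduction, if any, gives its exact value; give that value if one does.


Prefactor 5/6, argument 4/3: 3F2 with upper {-11, 1, 6/5} over lower {-5/2, -5/4}. Verdict: terminating. With -11 upstairs the series is a 12-term polynomial sum; evaluated term by term. Sum: 264050993401959541931233/8504872448730468750.

Key step: x = (4/3) and (1)_k (prefactor 5/6) is k! itself.
Ratio: r(k) = (4/3) * (k-11) (k+1) (k+6/5) / [(k-5/2) (k-5/4) (k+1)] - rational in k, leading ratio (4/3); with t_0 = 5/6, classification follows.


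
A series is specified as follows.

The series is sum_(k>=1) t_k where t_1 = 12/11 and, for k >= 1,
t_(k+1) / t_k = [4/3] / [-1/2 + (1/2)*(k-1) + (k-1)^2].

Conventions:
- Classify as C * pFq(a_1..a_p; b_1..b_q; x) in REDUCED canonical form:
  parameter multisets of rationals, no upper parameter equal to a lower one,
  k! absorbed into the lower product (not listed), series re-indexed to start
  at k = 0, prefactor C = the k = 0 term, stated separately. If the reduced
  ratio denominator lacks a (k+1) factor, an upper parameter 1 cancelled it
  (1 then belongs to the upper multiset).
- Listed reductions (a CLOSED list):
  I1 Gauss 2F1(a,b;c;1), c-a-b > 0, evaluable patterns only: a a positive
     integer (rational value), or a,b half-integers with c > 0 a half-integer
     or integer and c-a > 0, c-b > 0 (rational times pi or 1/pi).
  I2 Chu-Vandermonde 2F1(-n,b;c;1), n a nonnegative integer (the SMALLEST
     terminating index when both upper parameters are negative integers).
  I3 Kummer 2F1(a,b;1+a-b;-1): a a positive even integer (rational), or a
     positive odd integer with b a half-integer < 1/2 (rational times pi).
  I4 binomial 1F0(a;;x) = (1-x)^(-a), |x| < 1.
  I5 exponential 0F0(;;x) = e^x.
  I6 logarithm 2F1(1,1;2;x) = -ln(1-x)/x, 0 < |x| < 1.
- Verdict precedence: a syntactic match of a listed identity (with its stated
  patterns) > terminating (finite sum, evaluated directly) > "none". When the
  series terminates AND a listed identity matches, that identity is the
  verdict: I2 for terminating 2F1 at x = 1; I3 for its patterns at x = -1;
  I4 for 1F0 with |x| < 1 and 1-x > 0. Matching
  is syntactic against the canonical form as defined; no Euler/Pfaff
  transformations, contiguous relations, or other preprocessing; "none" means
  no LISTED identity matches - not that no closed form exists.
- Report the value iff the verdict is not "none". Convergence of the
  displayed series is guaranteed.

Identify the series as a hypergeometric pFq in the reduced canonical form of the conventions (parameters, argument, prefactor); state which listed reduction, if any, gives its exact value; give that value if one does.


With C = 12/11: the canonical form is 0F1(-; -1/2; 4/3). Verdict: none. A 0F1 with upper {-} fits none of I1-I6 at x = 4/3; the sum runs forever.

Key observation: t_0 = 12/11 here, and roots of the ratio polynomials (prefactor 12/11) are the negated parameters.
Step ratio: r(k) = (4/3) * 1 / [(k-1/2) (k+1)] ; factor over Q: parameters, x = (4/3), and C = 12/11.


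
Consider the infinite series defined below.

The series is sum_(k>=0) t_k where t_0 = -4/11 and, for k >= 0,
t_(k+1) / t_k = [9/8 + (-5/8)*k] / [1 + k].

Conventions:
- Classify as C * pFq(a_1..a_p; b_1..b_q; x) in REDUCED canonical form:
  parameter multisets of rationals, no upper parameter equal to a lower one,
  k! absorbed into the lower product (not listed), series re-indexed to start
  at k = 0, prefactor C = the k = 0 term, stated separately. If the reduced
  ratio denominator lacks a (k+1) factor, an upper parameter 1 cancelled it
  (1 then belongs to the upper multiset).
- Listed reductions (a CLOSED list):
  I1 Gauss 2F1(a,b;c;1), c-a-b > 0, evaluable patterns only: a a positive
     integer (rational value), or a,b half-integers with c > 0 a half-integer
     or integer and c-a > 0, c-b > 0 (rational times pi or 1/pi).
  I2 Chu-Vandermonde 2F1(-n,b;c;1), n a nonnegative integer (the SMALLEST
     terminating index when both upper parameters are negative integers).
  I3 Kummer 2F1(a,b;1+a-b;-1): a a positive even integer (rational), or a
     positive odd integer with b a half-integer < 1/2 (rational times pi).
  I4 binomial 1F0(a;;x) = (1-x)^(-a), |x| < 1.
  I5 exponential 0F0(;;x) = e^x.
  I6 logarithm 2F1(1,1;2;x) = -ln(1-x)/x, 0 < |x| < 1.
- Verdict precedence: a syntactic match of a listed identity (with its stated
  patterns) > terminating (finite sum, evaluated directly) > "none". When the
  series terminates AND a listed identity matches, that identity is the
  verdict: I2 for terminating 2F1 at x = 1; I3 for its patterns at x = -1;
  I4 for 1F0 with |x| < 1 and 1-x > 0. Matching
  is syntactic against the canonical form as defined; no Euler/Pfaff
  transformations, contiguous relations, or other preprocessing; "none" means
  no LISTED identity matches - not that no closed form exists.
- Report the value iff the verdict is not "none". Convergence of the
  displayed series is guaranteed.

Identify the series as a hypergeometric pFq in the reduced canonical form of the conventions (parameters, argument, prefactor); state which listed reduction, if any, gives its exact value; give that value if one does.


Classification (C = -4/11): 1F0 with upper {-9/5}, lower {-}, argument x = -5/8. Verdict: the binomial series (I4) applies (the 1F0 binomial series: exponent 9/5, x = -5/8). Sum: (-4/11) * (13/8)^(9/5).

Structural cue: from the first term -4/11: roots of the ratio polynomials (C = -4/11) are the negated parameters.
Consecutive-term ratio: r(k) = (-5/8) * (k-9/5) / [(k+1)] - rational; roots negated = parameters, x = (-5/8), C = -4/11.


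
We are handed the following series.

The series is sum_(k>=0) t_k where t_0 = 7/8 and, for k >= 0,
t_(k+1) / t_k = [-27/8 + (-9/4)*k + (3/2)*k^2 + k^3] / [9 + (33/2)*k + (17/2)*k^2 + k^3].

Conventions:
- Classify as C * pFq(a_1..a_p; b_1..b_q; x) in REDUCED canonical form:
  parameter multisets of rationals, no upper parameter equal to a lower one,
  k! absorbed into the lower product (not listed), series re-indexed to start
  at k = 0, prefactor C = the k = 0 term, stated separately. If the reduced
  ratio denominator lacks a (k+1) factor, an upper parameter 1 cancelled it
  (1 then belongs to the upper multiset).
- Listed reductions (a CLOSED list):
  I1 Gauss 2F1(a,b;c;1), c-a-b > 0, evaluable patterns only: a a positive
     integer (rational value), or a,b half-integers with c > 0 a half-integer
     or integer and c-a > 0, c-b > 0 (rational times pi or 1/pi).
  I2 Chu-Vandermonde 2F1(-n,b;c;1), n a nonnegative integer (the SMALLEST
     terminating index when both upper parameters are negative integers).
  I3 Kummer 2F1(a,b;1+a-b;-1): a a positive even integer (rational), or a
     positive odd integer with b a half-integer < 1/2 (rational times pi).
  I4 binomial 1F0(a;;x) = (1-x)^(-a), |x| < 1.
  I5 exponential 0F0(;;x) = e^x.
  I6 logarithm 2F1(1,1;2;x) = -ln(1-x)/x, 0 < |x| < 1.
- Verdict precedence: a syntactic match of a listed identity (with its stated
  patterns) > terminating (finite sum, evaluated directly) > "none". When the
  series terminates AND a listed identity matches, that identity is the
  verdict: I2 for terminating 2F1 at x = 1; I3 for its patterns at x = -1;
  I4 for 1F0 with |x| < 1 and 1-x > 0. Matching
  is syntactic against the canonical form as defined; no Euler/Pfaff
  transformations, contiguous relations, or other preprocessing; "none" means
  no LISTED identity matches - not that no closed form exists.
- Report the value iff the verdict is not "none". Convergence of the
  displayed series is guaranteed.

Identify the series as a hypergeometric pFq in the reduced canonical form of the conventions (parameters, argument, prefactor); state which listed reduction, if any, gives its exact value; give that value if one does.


The series (x = 1) is 2F1: upper {-3/2, 3/2}, lower {6}, prefactor 7/8. Verdict: the half-integer Gauss pattern (I1) applies (x = 1; upper {-3/2, 3/2} half-integers, c = 6 in the evaluable pattern). Its exact value is (16384/9009) / pi.

First insight: t_0 being 7/8, roots of the ratio polynomials (prefactor 7/8) are the negated parameters.
Consecutive-term ratio: r(k) = 1 * (k-3/2) (k+3/2) / [(k+6) (k+1)] - rational in k, leading ratio 1; with t_0 = 7/8, classification follows.


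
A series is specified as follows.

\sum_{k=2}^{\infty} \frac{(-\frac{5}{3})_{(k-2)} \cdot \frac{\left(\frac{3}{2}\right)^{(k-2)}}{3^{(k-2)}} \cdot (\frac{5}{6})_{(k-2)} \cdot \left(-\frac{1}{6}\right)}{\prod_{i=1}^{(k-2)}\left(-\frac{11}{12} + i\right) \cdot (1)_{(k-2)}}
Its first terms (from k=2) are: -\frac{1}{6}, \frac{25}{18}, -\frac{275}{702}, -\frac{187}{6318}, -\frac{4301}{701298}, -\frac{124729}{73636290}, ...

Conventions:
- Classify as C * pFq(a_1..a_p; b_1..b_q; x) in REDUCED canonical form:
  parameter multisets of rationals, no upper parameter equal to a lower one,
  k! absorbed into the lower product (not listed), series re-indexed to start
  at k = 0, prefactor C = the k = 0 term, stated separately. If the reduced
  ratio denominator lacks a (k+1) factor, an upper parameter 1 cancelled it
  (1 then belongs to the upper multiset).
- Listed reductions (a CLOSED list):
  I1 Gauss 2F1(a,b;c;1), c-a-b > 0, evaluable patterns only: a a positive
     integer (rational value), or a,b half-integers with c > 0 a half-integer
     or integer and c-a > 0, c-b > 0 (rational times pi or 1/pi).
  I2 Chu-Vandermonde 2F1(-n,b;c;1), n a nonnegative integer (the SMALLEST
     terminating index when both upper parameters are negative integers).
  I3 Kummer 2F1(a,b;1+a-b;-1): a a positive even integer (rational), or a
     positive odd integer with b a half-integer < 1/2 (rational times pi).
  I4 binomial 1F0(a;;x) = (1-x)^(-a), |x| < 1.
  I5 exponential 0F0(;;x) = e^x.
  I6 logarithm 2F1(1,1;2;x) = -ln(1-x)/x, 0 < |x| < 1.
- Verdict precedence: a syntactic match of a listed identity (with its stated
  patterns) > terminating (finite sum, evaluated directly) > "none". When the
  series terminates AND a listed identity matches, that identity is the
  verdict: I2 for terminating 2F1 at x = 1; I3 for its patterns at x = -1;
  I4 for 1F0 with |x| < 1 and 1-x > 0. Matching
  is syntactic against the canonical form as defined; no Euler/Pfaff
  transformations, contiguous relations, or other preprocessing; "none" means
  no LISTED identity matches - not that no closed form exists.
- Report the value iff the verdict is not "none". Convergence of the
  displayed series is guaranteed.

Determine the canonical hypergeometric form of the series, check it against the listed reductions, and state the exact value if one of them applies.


Reduced: x = \frac{1}{2}, 2F1, upper = {-\frac{5}{3}, \frac{5}{6}}, lower = {\frac{1}{12}}, C = -\frac{1}{6}. Verdict: none. A 2F1 with upper {-\frac{5}{3}, \frac{5}{6}} fits none of I1-I6 at x = \frac{1}{2}; the sum runs forever.

Structural cue: with t_0 = -\frac{1}{6}, (1)_k (C = -1/6, x = 1/2) is k! itself.
Adjacent-term ratio: r(k) = \frac{1}{2} * (k-\frac{5}{3}) (k+\frac{5}{6}) / [(k+\frac{1}{12}) (k+1)] - rational; roots negated = parameters, x = \frac{1}{2}, C = -\frac{1}{6}.


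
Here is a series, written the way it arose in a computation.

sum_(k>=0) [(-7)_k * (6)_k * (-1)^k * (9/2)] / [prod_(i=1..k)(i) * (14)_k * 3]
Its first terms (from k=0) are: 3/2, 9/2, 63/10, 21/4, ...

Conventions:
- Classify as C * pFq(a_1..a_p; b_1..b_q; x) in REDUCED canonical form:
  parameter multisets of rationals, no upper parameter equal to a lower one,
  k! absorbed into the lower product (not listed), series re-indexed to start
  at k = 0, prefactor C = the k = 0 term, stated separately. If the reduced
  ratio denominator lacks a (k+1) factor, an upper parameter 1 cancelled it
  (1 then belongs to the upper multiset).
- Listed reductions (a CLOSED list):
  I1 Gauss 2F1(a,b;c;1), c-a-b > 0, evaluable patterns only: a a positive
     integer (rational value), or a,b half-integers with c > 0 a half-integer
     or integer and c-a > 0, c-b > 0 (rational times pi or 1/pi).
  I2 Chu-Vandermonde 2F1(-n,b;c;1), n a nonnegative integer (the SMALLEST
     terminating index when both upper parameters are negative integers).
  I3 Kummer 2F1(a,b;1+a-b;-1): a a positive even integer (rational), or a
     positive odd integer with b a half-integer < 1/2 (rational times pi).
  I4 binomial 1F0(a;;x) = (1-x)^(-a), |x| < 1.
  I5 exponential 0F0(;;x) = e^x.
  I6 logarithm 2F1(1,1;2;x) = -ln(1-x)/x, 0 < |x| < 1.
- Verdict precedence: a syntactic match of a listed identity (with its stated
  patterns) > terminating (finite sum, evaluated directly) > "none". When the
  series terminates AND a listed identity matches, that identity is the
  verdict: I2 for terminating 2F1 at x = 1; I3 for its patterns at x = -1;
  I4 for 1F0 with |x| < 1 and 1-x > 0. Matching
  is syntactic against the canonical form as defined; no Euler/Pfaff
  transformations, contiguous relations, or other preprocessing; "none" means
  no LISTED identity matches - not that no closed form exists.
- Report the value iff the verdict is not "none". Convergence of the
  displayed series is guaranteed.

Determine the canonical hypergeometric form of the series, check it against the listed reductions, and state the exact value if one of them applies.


At argument -1: a 2F1 with upper {-7, 6}, lower {14}, scaled by C = 3/2. Verdict: Kummer (I3) matches (x = -1; c = 14 equals 1+a-b for upper {-7, 6}: listed pattern). Hence: 429/20.

Key observation: with t_0 = 3/2, the product of the first k integers (C = 3/2) is k!.
Consecutive-term ratio: r(k) = (-1) * (k-7) (k+6) / [(k+14) (k+1)] - poly over poly, x = (-1) from leading terms; C = 3/2 at k = 0.


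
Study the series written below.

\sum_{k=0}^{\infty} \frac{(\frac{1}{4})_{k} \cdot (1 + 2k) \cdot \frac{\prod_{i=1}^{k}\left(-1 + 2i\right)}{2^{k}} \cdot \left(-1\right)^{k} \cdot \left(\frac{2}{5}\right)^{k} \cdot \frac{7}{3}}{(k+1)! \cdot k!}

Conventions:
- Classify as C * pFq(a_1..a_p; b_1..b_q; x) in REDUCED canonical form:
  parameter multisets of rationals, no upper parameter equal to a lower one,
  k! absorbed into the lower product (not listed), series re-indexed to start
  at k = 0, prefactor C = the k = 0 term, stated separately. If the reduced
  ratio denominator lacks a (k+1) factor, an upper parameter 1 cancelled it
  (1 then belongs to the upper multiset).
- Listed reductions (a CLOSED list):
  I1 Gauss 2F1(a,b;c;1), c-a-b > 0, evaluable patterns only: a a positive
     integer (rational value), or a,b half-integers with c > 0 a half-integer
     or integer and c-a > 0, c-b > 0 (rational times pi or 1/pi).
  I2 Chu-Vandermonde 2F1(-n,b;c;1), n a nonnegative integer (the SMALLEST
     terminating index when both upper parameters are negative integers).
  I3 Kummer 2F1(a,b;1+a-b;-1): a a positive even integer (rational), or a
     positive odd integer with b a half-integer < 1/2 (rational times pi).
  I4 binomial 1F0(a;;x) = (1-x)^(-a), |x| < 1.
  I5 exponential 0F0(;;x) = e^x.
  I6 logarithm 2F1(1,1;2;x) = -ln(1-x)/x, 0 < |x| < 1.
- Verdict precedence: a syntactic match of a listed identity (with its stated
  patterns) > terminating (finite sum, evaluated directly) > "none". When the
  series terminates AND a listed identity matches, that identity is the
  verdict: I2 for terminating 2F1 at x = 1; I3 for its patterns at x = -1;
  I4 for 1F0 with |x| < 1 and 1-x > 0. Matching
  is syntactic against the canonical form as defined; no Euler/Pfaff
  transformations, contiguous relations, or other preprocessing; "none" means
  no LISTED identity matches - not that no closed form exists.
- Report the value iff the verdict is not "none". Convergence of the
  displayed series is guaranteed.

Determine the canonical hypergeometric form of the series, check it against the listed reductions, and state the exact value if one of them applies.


Key observation: with t_0 = \frac{7}{3}, the (2k+1) factor (prefactor 7/3) shifts (1/2)_k to (3/2)_k.
Consecutive-term ratio: r(k) = -\frac{2}{5} * (k+\frac{1}{4}) (k+\frac{3}{2}) / [(k+2) (k+1)] - rational in k. x = -\frac{2}{5}; t_0 = \frac{7}{3}; negate the roots.

At argument -\frac{2}{5}: a 2F1 with upper {\frac{1}{4}, \frac{3}{2}}, lower {2}, scaled by C = \frac{7}{3}. Verdict: none (x = -\frac{2}{5}): each listed identity misses the multisets {\frac{1}{4}, \frac{3}{2}} ; {2}.


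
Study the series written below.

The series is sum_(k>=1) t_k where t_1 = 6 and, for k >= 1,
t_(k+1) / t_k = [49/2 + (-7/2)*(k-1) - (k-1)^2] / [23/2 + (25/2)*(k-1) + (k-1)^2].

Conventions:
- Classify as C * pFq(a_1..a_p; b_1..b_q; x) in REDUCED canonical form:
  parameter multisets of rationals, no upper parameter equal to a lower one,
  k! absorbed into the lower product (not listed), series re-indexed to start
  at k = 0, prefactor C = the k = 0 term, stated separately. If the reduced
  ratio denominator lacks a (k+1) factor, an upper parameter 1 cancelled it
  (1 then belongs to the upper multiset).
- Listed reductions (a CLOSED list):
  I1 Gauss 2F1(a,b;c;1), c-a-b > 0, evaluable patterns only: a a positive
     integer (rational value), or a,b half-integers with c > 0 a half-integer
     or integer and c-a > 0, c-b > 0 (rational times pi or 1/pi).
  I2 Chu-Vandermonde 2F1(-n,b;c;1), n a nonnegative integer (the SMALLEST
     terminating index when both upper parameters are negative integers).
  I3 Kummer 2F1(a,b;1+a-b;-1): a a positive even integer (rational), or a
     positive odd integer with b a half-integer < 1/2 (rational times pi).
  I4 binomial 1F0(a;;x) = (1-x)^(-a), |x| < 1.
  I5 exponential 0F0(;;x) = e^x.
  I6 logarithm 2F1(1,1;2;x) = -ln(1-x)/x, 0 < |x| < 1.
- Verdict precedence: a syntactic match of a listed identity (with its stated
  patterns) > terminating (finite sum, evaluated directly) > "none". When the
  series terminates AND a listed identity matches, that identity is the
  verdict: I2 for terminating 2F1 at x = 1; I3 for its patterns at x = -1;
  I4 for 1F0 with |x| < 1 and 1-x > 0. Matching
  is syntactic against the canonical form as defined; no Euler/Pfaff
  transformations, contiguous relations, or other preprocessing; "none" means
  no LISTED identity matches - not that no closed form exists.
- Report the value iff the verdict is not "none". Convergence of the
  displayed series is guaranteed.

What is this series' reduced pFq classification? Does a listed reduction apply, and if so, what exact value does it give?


The tell: t_0 = 6 here, and roots of the ratio polynomials (prefactor 6) are the negated parameters.
Consecutive-term ratio: r(k) = (-1) * (k-7/2) (k+7) / [(k+23/2) (k+1)] ; factor over Q: parameters, x = (-1), and C = 6.

Reduced: x = -1, 2F1, upper = {-7/2, 7}, lower = {23/2}, C = 6. Verdict (x = -1): the Kummer evaluation I3 applies (x = -1; c = 23/2 equals 1+a-b for upper {-7/2, 7}: listed pattern). Hence: (43648605/4194304) * pi.


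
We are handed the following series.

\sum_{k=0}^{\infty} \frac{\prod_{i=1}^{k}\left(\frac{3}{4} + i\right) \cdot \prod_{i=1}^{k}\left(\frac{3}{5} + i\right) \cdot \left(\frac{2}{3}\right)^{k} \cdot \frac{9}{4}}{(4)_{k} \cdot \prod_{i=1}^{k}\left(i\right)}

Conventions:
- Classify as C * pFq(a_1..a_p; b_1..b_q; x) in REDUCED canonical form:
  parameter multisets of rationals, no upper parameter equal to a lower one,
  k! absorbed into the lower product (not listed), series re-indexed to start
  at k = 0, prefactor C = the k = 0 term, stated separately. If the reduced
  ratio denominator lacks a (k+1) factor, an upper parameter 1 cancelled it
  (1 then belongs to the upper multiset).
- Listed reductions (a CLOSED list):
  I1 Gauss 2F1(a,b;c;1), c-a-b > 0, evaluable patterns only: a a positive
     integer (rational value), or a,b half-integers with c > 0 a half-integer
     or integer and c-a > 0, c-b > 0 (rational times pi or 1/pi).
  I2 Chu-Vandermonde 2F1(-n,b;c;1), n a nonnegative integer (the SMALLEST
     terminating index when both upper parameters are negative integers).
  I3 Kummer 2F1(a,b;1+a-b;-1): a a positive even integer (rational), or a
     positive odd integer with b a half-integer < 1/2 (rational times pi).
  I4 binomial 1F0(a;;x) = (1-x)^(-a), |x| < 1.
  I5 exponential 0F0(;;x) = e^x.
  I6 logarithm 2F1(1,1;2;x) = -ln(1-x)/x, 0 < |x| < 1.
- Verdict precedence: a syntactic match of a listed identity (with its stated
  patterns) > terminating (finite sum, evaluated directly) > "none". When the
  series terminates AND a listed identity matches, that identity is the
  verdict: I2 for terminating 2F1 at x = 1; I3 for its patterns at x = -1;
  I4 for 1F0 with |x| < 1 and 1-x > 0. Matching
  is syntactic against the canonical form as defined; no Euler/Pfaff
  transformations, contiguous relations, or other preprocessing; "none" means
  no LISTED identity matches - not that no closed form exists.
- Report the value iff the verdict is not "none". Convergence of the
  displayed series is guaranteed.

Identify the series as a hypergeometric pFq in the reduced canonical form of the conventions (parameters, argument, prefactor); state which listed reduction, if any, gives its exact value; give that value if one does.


The series (x = \frac{2}{3}) is 2F1: upper {\frac{8}{5}, \frac{7}{4}}, lower {4}, prefactor \frac{9}{4}. Verdict: none - at argument \frac{2}{3} the multisets {\frac{8}{5}, \frac{7}{4}} ; {4} match no listed identity.

Structural cue: t_0 = \frac{9}{4} here, and the product of the first k integers (prefactor 9/4) is k!.
Ratio: r(k) = \frac{2}{3} * (k+\frac{8}{5}) (k+\frac{7}{4}) / [(k+4) (k+1)] - rational in k, leading ratio \frac{2}{3}; with t_0 = \frac{9}{4}, classification follows.


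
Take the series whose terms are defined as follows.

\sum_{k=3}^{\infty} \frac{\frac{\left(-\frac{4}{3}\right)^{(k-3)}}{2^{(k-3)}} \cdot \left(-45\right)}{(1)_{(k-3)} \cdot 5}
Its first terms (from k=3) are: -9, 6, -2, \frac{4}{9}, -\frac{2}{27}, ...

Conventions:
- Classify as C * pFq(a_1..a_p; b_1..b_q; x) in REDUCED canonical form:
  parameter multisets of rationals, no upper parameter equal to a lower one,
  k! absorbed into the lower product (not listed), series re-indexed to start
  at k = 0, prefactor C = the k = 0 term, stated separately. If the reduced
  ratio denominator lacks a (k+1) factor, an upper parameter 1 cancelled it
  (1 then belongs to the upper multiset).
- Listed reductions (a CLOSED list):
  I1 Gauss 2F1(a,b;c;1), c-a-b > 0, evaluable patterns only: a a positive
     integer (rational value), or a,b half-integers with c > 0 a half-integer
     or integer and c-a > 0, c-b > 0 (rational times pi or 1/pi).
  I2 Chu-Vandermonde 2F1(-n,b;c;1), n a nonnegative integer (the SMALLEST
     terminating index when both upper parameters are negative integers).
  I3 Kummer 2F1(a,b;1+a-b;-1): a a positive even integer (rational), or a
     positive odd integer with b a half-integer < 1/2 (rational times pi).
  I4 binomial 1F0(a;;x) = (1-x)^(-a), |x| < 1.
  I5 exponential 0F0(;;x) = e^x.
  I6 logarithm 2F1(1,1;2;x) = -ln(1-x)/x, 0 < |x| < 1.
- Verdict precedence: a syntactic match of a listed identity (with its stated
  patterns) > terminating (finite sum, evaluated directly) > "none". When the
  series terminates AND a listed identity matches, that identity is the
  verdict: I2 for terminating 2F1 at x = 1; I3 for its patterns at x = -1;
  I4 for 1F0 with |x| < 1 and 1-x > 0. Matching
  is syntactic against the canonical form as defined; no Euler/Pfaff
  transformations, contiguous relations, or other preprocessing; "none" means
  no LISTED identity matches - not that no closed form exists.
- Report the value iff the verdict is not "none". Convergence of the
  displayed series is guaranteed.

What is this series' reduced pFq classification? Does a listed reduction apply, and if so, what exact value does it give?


The tell: with t_0 = -9, the two k-th powers (C = -9) combine into one argument.
Ratio: r(k) = -\frac{2}{3} * 1 / [(k+1)] - poly over poly, x = -\frac{2}{3} from leading terms; C = -9 at k = 0.

Prefactor -9, argument -\frac{2}{3}: 0F0 with upper {-} over lower {-}. Verdict: the exponential series (I5) applies (the 0F0 exponential series at x = -\frac{2}{3}). Its exact value is \left(-9\right) \cdot e^{-\frac{2}{3}}.


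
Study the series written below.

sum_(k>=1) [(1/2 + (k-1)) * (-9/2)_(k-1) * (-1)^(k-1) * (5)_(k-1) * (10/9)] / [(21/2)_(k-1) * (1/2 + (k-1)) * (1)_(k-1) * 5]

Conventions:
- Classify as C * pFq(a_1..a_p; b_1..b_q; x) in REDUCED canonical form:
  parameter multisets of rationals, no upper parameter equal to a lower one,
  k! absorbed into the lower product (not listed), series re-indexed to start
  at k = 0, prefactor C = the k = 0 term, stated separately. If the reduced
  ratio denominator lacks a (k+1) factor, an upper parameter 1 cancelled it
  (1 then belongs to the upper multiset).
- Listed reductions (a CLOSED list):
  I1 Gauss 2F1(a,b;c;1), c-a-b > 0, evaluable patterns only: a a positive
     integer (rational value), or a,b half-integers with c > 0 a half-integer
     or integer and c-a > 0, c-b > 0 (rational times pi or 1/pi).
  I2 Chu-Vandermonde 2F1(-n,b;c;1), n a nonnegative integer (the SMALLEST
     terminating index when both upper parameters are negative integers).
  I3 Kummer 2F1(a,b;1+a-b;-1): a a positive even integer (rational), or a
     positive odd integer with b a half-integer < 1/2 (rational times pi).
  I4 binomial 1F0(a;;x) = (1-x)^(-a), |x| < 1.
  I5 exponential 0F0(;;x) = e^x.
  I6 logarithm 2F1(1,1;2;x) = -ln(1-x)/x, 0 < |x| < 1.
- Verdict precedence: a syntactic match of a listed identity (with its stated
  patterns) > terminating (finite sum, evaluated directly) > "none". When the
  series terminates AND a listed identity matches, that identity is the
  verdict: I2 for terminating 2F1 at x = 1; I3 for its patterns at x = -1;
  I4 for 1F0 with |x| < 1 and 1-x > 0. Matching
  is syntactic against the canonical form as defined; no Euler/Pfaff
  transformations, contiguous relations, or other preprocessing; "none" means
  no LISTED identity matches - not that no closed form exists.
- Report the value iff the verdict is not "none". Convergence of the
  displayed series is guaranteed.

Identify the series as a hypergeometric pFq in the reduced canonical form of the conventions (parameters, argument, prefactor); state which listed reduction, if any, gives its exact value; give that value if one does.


Prefactor 2/9, argument -1: 2F1 with upper {-9/2, 5} over lower {21/2}. Verdict: this is Kummer (I3) (x = -1; c = 21/2 equals 1+a-b for upper {-9/2, 5}: listed pattern). Value: (230945/524288) * pi.

First insight: x = (-1) and k + 1/2 divides numerator and denominator alike; C = 2/9, x = -1 after cancelling.
Adjacent-term ratio: r(k) = (-1) * (k-9/2) (k+5) / [(k+21/2) (k+1)] - rational in k, leading ratio (-1); with t_0 = 2/9, classification follows.


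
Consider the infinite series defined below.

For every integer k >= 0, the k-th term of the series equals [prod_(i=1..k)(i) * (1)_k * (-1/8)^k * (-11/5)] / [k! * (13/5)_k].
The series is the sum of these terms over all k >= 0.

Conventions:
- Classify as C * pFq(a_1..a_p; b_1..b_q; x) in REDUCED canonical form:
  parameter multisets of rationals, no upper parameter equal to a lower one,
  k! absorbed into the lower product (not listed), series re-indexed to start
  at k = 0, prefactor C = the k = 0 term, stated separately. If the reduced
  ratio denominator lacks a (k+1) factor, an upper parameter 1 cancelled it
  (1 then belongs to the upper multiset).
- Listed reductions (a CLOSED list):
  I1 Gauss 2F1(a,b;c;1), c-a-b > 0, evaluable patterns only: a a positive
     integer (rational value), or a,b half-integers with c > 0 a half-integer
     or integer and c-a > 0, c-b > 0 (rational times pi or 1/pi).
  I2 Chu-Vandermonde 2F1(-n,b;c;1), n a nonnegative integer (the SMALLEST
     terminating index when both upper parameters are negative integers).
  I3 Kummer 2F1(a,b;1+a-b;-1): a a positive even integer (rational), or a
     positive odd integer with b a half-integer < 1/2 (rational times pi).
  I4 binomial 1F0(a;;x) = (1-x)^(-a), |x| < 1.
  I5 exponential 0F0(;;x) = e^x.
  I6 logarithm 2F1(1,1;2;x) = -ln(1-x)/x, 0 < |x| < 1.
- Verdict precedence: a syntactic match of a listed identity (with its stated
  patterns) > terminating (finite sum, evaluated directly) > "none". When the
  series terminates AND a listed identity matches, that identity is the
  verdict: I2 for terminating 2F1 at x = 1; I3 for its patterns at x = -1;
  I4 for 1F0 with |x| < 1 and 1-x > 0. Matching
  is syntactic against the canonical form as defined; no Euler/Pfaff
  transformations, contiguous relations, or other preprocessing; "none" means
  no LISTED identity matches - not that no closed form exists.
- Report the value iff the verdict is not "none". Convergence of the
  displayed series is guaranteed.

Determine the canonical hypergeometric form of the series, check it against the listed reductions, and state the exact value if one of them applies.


The tell: from the first term -11/5: the running product (C = -11/5, x = -1/8) telescopes to a rising factorial.
Consecutive-term ratio: r(k) = (-1/8) * (k+1) (k+1) / [(k+13/5) (k+1)] - rational in k. x = (-1/8); t_0 = -11/5; negate the roots.

Reduced: x = -1/8, 2F1, upper = {1, 1}, lower = {13/5}, C = -11/5. Verdict: none. A 2F1 with upper {1, 1} fits none of I1-I6 at x = -1/8; the sum runs forever.


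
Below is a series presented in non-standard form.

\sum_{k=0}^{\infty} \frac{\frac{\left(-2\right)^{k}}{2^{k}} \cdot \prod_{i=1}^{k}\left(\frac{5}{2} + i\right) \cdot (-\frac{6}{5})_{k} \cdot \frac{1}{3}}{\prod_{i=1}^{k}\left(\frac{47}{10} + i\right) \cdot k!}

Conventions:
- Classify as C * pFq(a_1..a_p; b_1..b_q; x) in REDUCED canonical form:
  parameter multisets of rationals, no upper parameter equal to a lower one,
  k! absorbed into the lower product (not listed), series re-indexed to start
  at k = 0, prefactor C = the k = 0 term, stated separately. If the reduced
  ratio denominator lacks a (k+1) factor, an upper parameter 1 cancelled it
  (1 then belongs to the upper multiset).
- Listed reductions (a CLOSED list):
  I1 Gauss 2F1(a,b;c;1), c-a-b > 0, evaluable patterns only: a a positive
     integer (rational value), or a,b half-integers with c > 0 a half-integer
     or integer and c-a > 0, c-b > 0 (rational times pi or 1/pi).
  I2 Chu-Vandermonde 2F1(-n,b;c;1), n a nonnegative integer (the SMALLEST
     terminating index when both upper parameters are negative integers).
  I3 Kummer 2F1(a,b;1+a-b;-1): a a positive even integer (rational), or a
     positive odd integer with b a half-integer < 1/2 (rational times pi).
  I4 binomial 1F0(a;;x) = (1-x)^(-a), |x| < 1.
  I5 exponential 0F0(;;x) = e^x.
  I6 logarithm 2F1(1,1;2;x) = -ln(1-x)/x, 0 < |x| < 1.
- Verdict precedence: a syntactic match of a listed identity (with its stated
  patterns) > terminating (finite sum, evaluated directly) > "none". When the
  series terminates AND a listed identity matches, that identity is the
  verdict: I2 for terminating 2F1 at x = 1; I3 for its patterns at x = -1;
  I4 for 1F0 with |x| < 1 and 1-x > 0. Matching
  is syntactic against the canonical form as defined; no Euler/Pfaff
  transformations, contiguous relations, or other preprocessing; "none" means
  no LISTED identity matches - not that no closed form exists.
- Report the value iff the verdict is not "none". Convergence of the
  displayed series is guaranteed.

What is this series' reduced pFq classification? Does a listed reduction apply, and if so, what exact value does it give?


Key observation: t_0 = \frac{1}{3} here, and the running product (prefactor 1/3) telescopes to a rising factorial.
Consecutive-term ratio: r(k) = -1 * (k-\frac{6}{5}) (k+\frac{7}{2}) / [(k+\frac{57}{10}) (k+1)] - rational in k, leading ratio -1; with t_0 = \frac{1}{3}, classification follows.

The series (x = -1) is 2F1: upper {-\frac{6}{5}, \frac{7}{2}}, lower {\frac{57}{10}}, prefactor \frac{1}{3}. Verdict: none. Every listed pattern misses the 2F1 form at -1, upper {-\frac{6}{5}, \frac{7}{2}}.
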